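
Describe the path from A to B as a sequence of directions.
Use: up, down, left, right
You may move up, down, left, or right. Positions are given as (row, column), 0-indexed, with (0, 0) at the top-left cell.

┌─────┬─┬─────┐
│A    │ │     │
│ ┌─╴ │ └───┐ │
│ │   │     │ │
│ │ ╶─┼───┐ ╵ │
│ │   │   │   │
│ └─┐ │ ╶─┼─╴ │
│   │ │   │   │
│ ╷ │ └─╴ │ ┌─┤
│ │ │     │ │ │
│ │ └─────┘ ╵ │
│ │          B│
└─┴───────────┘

Finding the path and converting it to directions:
Path through cells: (0,0) → (1,0) → (2,0) → (3,0) → (3,1) → (4,1) → (5,1) → (5,2) → (5,3) → (5,4) → (5,5) → (5,6)
Directions: down, down, down, right, down, down, right, right, right, right, right

Solution:

┌─────┬─┬─────┐
│A    │ │     │
│ ┌─╴ │ └───┐ │
│↓│   │     │ │
│ │ ╶─┼───┐ ╵ │
│↓│   │   │   │
│ └─┐ │ ╶─┼─╴ │
│↳ ↓│ │   │   │
│ ╷ │ └─╴ │ ┌─┤
│ │↓│     │ │ │
│ │ └─────┘ ╵ │
│ │↳ → → → → B│
└─┴───────────┘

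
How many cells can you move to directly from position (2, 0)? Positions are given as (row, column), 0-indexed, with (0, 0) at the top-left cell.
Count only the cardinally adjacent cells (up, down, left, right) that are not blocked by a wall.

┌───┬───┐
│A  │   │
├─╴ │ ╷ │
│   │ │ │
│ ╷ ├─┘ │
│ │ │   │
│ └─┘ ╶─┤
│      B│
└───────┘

Checking passable neighbors of (2, 0):
Neighbors: (1, 0), (3, 0)
Count: 2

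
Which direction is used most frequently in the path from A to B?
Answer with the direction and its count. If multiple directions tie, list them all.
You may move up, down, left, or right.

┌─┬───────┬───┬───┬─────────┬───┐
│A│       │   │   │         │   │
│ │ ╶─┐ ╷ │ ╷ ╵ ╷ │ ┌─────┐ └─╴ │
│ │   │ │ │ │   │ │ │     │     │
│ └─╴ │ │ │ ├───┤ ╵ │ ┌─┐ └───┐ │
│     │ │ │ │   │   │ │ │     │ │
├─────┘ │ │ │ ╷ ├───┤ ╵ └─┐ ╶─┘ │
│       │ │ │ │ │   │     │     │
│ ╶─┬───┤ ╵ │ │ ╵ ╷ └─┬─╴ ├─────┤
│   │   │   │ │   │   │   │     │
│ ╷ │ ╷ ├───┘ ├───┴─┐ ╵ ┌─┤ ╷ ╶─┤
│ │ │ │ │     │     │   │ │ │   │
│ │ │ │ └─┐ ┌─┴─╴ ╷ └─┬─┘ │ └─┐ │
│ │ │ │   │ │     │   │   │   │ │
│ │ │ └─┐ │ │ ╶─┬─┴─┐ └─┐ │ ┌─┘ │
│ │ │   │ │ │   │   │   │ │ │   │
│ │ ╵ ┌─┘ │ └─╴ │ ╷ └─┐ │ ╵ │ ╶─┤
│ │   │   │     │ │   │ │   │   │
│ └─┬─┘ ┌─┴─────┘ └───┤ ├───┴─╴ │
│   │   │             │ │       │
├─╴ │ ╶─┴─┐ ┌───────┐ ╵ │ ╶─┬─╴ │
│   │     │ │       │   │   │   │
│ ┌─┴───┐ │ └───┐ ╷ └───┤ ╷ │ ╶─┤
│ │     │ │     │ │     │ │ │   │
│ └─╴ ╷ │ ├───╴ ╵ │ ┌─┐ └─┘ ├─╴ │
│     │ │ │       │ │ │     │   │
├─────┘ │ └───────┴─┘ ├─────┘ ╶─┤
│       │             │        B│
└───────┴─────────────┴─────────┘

Directions: down, down, right, right, up, left, up, right, right, right, down, down, down, down, right, up, up, up, up, right, down, right, up, right, down, down, right, up, up, right, right, right, right, down, right, right, down, down, left, left, up, left, up, left, left, down, down, right, right, down, left, down, left, up, left, up, left, down, left, up, up, left, down, down, down, left, down, down, down, right, right, up, left, up, right, right, up, right, down, right, down, right, down, down, down, left, up, left, left, left, left, left, down, down, right, right, down, right, up, up, right, down, right, right, down, right, right, up, up, left, up, right, right, right, down, left, down, right, down, left, down, right
Counts: {'down': 37, 'right': 38, 'up': 24, 'left': 23}
Most common: right (38 times)

Solution:

┌─┬───────┬───┬───┬─────────┬───┐
│A│↱ → → ↓│↱ ↓│↱ ↓│↱ → → → ↓│   │
│ │ ╶─┐ ╷ │ ╷ ╵ ╷ │ ┌─────┐ └─╴ │
│↓│↑ ↰│ │↓│↑│↳ ↑│↓│↑│↓ ← ↰│↳ → ↓│
│ └─╴ │ │ │ ├───┤ ╵ │ ┌─┐ └───┐ │
│↳ → ↑│ │↓│↑│↓ ↰│↳ ↑│↓│ │↑ ↰  │↓│
├─────┘ │ │ │ ╷ ├───┤ ╵ └─┐ ╶─┘ │
│       │↓│↑│↓│↑│↓ ↰│↳ → ↓│↑ ← ↲│
│ ╶─┬───┤ ╵ │ │ ╵ ╷ └─┬─╴ ├─────┤
│   │   │↳ ↑│↓│↑ ↲│↑ ↰│↓ ↲│     │
│ ╷ │ ╷ ├───┘ ├───┴─┐ ╵ ┌─┤ ╷ ╶─┤
│ │ │ │ │  ↓ ↲│  ↱ ↓│↑ ↲│ │ │   │
│ │ │ │ └─┐ ┌─┴─╴ ╷ └─┬─┘ │ └─┐ │
│ │ │ │   │↓│↱ → ↑│↳ ↓│   │   │ │
│ │ │ └─┐ │ │ ╶─┬─┴─┐ └─┐ │ ┌─┘ │
│ │ │   │ │↓│↑ ↰│   │↳ ↓│ │ │   │
│ │ ╵ ┌─┘ │ └─╴ │ ╷ └─┐ │ ╵ │ ╶─┤
│ │   │   │↳ → ↑│ │   │↓│   │   │
│ └─┬─┘ ┌─┴─────┘ └───┤ ├───┴─╴ │
│   │   │  ↓ ← ← ← ← ↰│↓│↱ → → ↓│
├─╴ │ ╶─┴─┐ ┌───────┐ ╵ │ ╶─┬─╴ │
│   │     │↓│    ↱ ↓│↑ ↲│↑ ↰│↓ ↲│
│ ┌─┴───┐ │ └───┐ ╷ └───┤ ╷ │ ╶─┤
│ │     │ │↳ → ↓│↑│↳ → ↓│ │↑│↳ ↓│
│ └─╴ ╷ │ ├───╴ ╵ │ ┌─┐ └─┘ ├─╴ │
│     │ │ │    ↳ ↑│ │ │↳ → ↑│↓ ↲│
├─────┘ │ └───────┴─┘ ├─────┘ ╶─┤
│       │             │      ↳ B│
└───────┴─────────────┴─────────┘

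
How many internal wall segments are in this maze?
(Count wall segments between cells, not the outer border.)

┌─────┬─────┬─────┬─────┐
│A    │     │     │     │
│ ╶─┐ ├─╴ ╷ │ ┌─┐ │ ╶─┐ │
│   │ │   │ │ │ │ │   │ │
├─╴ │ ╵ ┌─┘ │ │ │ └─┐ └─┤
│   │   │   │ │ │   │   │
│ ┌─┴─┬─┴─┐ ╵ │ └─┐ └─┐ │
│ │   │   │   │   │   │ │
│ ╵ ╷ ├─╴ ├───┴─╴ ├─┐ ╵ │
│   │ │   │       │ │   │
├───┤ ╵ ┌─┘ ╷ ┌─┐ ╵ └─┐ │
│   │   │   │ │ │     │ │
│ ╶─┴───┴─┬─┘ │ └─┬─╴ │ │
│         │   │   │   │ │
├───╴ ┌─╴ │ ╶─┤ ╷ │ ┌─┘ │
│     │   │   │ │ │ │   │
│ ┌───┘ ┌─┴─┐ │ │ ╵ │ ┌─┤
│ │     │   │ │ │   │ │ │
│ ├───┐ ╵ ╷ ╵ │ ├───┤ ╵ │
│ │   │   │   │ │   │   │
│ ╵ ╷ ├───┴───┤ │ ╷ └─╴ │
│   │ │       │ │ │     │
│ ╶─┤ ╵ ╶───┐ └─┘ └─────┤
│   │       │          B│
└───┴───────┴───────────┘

Counting internal wall segments:
Total internal walls: 121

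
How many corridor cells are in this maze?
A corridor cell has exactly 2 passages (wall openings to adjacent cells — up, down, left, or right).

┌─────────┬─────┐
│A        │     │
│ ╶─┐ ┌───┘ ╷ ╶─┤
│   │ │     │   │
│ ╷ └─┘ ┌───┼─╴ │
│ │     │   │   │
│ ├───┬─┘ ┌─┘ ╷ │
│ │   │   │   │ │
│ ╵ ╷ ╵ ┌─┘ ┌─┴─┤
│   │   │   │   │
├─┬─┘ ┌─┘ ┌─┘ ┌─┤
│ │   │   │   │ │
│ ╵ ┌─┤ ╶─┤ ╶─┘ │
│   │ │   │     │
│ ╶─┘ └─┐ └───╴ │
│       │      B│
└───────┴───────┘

Counting cells with exactly 2 passages:
Total corridor cells: 46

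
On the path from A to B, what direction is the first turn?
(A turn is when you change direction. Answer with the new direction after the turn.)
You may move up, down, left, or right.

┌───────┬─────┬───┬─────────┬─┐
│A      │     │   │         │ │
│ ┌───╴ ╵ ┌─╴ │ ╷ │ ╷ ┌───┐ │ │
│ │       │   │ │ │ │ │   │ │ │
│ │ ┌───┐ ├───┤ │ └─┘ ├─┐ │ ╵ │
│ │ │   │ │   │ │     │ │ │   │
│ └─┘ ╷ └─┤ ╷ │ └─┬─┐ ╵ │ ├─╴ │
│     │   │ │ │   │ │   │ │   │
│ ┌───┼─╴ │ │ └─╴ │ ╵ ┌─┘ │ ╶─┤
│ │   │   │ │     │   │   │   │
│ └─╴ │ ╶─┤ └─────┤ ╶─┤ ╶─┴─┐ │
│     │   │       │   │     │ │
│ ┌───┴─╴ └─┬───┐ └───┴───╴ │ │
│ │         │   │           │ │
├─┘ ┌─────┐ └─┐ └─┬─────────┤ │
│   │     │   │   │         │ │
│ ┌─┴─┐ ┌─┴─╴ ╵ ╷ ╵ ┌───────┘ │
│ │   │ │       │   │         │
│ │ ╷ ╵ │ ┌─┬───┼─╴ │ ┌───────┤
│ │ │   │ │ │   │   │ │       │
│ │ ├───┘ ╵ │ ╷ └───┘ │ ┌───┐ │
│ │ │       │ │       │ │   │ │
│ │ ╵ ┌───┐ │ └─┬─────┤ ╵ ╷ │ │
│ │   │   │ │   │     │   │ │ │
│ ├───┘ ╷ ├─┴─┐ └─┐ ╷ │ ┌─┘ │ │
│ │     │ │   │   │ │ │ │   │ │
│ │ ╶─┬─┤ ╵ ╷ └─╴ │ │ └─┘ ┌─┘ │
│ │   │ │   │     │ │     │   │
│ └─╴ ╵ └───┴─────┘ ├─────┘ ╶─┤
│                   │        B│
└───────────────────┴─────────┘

Directions: down, down, down, right, right, up, right, down, right, down, left, down, right, down, left, left, left, down, left, down, down, down, down, down, down, down, right, right, right, right, right, right, right, right, right, up, up, up, right, down, down, right, right, up, right, up, up, left, down, left, up, up, right, right, right, down, down, down, down, left, down, right
First turn direction: right

Solution:

┌───────┬─────┬───┬─────────┬─┐
│A      │     │   │         │ │
│ ┌───╴ ╵ ┌─╴ │ ╷ │ ╷ ┌───┐ │ │
│↓│       │   │ │ │ │ │   │ │ │
│ │ ┌───┐ ├───┤ │ └─┘ ├─┐ │ ╵ │
│↓│ │↱ ↓│ │   │ │     │ │ │   │
│ └─┘ ╷ └─┤ ╷ │ └─┬─┐ ╵ │ ├─╴ │
│↳ → ↑│↳ ↓│ │ │   │ │   │ │   │
│ ┌───┼─╴ │ │ └─╴ │ ╵ ┌─┘ │ ╶─┤
│ │   │↓ ↲│ │     │   │   │   │
│ └─╴ │ ╶─┤ └─────┤ ╶─┤ ╶─┴─┐ │
│     │↳ ↓│       │   │     │ │
│ ┌───┴─╴ └─┬───┐ └───┴───╴ │ │
│ │↓ ← ← ↲  │   │           │ │
├─┘ ┌─────┐ └─┐ └─┬─────────┤ │
│↓ ↲│     │   │   │         │ │
│ ┌─┴─┐ ┌─┴─╴ ╵ ╷ ╵ ┌───────┘ │
│↓│   │ │       │   │         │
│ │ ╷ ╵ │ ┌─┬───┼─╴ │ ┌───────┤
│↓│ │   │ │ │   │   │ │↱ → → ↓│
│ │ ├───┘ ╵ │ ╷ └───┘ │ ┌───┐ │
│↓│ │       │ │       │↑│↓ ↰│↓│
│ │ ╵ ┌───┐ │ └─┬─────┤ ╵ ╷ │ │
│↓│   │   │ │   │  ↱ ↓│↑ ↲│↑│↓│
│ ├───┘ ╷ ├─┴─┐ └─┐ ╷ │ ┌─┘ │ │
│↓│     │ │   │   │↑│↓│ │↱ ↑│↓│
│ │ ╶─┬─┤ ╵ ╷ └─╴ │ │ └─┘ ┌─┘ │
│↓│   │ │   │     │↑│↳ → ↑│↓ ↲│
│ └─╴ ╵ └───┴─────┘ ├─────┘ ╶─┤
│↳ → → → → → → → → ↑│      ↳ B│
└───────────────────┴─────────┘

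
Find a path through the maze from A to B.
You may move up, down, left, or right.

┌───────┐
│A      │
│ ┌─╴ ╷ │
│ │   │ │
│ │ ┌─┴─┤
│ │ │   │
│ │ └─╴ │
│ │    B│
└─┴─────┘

Finding the shortest path through the maze:
Path length: 8 steps
Directions: right → right → down → left → down → down → right → right

Solution:

┌───────┐
│A → ↓  │
│ ┌─╴ ╷ │
│ │↓ ↲│ │
│ │ ┌─┴─┤
│ │↓│   │
│ │ └─╴ │
│ │↳ → B│
└─┴─────┘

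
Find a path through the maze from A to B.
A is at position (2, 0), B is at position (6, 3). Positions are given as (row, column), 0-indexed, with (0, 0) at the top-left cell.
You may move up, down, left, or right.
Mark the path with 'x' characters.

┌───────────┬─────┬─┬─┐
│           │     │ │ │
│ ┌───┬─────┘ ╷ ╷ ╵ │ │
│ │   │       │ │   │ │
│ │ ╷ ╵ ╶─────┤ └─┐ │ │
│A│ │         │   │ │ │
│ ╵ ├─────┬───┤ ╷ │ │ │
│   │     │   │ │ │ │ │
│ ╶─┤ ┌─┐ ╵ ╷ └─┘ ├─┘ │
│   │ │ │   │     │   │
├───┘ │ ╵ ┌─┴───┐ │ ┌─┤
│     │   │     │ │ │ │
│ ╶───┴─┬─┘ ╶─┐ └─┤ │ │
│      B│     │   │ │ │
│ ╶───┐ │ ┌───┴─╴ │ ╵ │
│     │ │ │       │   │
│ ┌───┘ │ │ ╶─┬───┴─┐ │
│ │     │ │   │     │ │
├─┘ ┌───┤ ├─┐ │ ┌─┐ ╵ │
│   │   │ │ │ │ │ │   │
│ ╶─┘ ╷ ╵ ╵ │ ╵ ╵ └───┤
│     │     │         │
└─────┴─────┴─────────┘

Finding the shortest path from (2, 0) to (6, 3):
Path length: 35 steps
Directions: down → right → up → up → right → down → right → up → right → right → right → up → right → down → down → right → down → down → left → left → up → left → down → left → up → left → left → down → down → left → left → down → right → right → right

Solution:

┌───────────┬─────┬─┬─┐
│           │x x  │ │ │
│ ┌───┬─────┘ ╷ ╷ ╵ │ │
│ │x x│x x x x│x│   │ │
│ │ ╷ ╵ ╶─────┤ └─┐ │ │
│A│x│x x      │x x│ │ │
│ ╵ ├─────┬───┤ ╷ │ │ │
│x x│x x x│x x│ │x│ │ │
│ ╶─┤ ┌─┐ ╵ ╷ └─┘ ├─┘ │
│   │x│ │x x│x x x│   │
├───┘ │ ╵ ┌─┴───┐ │ ┌─┤
│x x x│   │     │ │ │ │
│ ╶───┴─┬─┘ ╶─┐ └─┤ │ │
│x x x B│     │   │ │ │
│ ╶───┐ │ ┌───┴─╴ │ ╵ │
│     │ │ │       │   │
│ ┌───┘ │ │ ╶─┬───┴─┐ │
│ │     │ │   │     │ │
├─┘ ┌───┤ ├─┐ │ ┌─┐ ╵ │
│   │   │ │ │ │ │ │   │
│ ╶─┘ ╷ ╵ ╵ │ ╵ ╵ └───┤
│     │     │         │
└─────┴─────┴─────────┘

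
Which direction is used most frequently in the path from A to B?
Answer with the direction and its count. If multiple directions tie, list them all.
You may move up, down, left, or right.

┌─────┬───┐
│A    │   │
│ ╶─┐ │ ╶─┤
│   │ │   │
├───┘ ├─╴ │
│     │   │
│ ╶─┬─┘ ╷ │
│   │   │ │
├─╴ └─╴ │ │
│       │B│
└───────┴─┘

Directions: right, right, down, down, left, left, down, right, down, right, right, up, up, right, down, down
Counts: {'right': 6, 'down': 6, 'left': 2, 'up': 2}
Most common: down and right (tied at 6 times each)

Solution:

┌─────┬───┐
│A → ↓│   │
│ ╶─┐ │ ╶─┤
│   │↓│   │
├───┘ ├─╴ │
│↓ ← ↲│↱ ↓│
│ ╶─┬─┘ ╷ │
│↳ ↓│  ↑│↓│
├─╴ └─╴ │ │
│  ↳ → ↑│B│
└───────┴─┘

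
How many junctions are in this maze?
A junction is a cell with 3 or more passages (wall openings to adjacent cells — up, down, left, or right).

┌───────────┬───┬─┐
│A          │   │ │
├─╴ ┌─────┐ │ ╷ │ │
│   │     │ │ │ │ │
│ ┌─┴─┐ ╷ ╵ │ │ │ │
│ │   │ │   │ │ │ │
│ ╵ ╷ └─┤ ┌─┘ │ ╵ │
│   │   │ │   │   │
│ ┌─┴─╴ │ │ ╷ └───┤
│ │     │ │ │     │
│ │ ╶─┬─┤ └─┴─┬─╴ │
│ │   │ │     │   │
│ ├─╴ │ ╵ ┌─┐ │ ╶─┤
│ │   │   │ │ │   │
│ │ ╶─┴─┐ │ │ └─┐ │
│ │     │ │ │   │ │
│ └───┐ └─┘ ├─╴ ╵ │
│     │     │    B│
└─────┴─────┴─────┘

Checking each cell for number of passages:

Junctions found (3+ passages):
  (0, 1): 3 passages
  (1, 3): 3 passages
  (2, 4): 3 passages
  (3, 0): 3 passages
  (3, 6): 3 passages
  (5, 4): 3 passages
  (6, 4): 3 passages
  (8, 7): 3 passages
Total junctions: 8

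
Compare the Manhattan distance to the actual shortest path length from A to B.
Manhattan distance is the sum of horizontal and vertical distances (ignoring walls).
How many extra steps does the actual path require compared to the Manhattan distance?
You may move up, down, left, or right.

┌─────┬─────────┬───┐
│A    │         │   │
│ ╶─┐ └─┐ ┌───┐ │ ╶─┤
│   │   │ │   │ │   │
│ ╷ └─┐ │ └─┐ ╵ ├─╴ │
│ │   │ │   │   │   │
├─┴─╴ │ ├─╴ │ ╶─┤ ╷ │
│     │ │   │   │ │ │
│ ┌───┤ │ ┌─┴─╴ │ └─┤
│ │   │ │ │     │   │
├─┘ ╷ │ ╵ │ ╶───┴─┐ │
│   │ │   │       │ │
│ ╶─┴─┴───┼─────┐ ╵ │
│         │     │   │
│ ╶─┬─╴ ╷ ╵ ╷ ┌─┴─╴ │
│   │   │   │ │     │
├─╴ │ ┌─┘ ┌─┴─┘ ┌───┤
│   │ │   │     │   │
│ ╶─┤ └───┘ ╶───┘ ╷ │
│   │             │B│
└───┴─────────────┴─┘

Manhattan distance: |9 - 0| + |9 - 0| = 18
Actual path length: 46
Extra steps: 46 - 18 = 28

Solution:

┌─────┬─────────┬───┐
│A → ↓│  ↱ → → ↓│   │
│ ╶─┐ └─┐ ┌───┐ │ ╶─┤
│   │↳ ↓│↑│   │↓│   │
│ ╷ └─┐ │ └─┐ ╵ ├─╴ │
│ │   │↓│↑ ↰│↓ ↲│   │
├─┴─╴ │ ├─╴ │ ╶─┤ ╷ │
│     │↓│↱ ↑│↳ ↓│ │ │
│ ┌───┤ │ ┌─┴─╴ │ └─┤
│ │   │↓│↑│↓ ← ↲│   │
├─┘ ╷ │ ╵ │ ╶───┴─┐ │
│   │ │↳ ↑│↳ → → ↓│ │
│ ╶─┴─┴───┼─────┐ ╵ │
│         │     │↳ ↓│
│ ╶─┬─╴ ╷ ╵ ╷ ┌─┴─╴ │
│   │   │   │ │↓ ← ↲│
├─╴ │ ┌─┘ ┌─┴─┘ ┌───┤
│   │ │   │↓ ← ↲│↱ ↓│
│ ╶─┤ └───┘ ╶───┘ ╷ │
│   │      ↳ → → ↑│B│
└───┴─────────────┴─┘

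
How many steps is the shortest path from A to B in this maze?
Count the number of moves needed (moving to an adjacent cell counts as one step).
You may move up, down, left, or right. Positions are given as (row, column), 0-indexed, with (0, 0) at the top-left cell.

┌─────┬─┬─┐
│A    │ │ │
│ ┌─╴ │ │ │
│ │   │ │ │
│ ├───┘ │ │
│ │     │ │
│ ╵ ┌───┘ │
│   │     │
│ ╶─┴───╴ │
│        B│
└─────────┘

Using BFS to find shortest path:
Start: (0, 0), End: (4, 4)
Path found:
(0,0) → (1,0) → (2,0) → (3,0) → (4,0) → (4,1) → (4,2) → (4,3) → (4,4)
Number of steps: 8

Solution:

┌─────┬─┬─┐
│A    │ │ │
│ ┌─╴ │ │ │
│↓│   │ │ │
│ ├───┘ │ │
│↓│     │ │
│ ╵ ┌───┘ │
│↓  │     │
│ ╶─┴───╴ │
│↳ → → → B│
└─────────┘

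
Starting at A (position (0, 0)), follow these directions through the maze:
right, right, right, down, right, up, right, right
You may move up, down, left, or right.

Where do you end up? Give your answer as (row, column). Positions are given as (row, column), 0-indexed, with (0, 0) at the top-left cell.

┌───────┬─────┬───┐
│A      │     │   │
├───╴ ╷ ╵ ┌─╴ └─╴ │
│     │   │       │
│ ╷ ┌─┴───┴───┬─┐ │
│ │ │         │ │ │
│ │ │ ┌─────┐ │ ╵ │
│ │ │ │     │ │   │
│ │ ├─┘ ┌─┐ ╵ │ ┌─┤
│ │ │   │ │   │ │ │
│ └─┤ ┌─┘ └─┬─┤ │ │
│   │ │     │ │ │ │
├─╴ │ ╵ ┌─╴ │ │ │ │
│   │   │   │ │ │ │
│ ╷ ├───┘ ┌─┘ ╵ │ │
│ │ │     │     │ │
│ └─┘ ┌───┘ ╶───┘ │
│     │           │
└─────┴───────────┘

Following directions step by step:
Start: (0, 0)
  right: (0, 0) → (0, 1)
  right: (0, 1) → (0, 2)
  right: (0, 2) → (0, 3)
  down: (0, 3) → (1, 3)
  right: (1, 3) → (1, 4)
  up: (1, 4) → (0, 4)
  right: (0, 4) → (0, 5)
  right: (0, 5) → (0, 6)
Final position: (0, 6)

Path taken:

┌───────┬─────┬───┐
│A → → ↓│↱ → B│   │
├───╴ ╷ ╵ ┌─╴ └─╴ │
│     │↳ ↑│       │
│ ╷ ┌─┴───┴───┬─┐ │
│ │ │         │ │ │
│ │ │ ┌─────┐ │ ╵ │
│ │ │ │     │ │   │
│ │ ├─┘ ┌─┐ ╵ │ ┌─┤
│ │ │   │ │   │ │ │
│ └─┤ ┌─┘ └─┬─┤ │ │
│   │ │     │ │ │ │
├─╴ │ ╵ ┌─╴ │ │ │ │
│   │   │   │ │ │ │
│ ╷ ├───┘ ┌─┘ ╵ │ │
│ │ │     │     │ │
│ └─┘ ┌───┘ ╶───┘ │
│     │           │
└─────┴───────────┘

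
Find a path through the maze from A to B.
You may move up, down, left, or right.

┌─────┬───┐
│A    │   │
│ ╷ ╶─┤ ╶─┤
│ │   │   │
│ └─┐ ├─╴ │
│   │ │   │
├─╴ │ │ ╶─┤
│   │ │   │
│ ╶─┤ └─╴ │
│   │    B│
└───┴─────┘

Finding the shortest path through the maze:
Path length: 8 steps
Directions: right → down → right → down → down → down → right → right

Solution:

┌─────┬───┐
│A ↓  │   │
│ ╷ ╶─┤ ╶─┤
│ │↳ ↓│   │
│ └─┐ ├─╴ │
│   │↓│   │
├─╴ │ │ ╶─┤
│   │↓│   │
│ ╶─┤ └─╴ │
│   │↳ → B│
└───┴─────┘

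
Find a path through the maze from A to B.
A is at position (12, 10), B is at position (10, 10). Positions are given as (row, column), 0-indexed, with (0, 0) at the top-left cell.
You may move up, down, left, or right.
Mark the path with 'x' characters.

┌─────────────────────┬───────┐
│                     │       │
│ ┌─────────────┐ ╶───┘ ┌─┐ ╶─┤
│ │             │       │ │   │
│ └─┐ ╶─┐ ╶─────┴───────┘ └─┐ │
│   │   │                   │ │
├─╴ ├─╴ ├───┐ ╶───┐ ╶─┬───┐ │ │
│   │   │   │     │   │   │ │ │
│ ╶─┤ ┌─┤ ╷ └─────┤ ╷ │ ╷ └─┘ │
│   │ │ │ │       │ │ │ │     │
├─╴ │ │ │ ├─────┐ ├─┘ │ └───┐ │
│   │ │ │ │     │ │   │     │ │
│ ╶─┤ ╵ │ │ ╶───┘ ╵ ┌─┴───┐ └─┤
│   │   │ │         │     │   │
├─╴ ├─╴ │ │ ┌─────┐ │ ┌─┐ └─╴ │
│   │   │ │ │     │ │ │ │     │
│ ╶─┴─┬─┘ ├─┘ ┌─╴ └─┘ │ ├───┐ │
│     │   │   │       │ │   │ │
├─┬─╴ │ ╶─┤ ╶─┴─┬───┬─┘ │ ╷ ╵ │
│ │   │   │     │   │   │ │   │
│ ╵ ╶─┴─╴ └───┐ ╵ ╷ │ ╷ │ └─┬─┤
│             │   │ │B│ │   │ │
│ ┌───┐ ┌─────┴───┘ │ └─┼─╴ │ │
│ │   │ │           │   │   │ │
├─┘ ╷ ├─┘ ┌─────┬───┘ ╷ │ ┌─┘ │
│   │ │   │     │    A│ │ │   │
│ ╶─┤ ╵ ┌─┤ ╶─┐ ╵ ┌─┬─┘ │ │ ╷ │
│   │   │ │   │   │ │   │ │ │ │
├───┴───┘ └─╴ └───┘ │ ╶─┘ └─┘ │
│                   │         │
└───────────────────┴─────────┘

Finding the shortest path from (12, 10) to (10, 10):
Path length: 2 steps
Directions: up → up

Solution:

┌─────────────────────┬───────┐
│                     │       │
│ ┌─────────────┐ ╶───┘ ┌─┐ ╶─┤
│ │             │       │ │   │
│ └─┐ ╶─┐ ╶─────┴───────┘ └─┐ │
│   │   │                   │ │
├─╴ ├─╴ ├───┐ ╶───┐ ╶─┬───┐ │ │
│   │   │   │     │   │   │ │ │
│ ╶─┤ ┌─┤ ╷ └─────┤ ╷ │ ╷ └─┘ │
│   │ │ │ │       │ │ │ │     │
├─╴ │ │ │ ├─────┐ ├─┘ │ └───┐ │
│   │ │ │ │     │ │   │     │ │
│ ╶─┤ ╵ │ │ ╶───┘ ╵ ┌─┴───┐ └─┤
│   │   │ │         │     │   │
├─╴ ├─╴ │ │ ┌─────┐ │ ┌─┐ └─╴ │
│   │   │ │ │     │ │ │ │     │
│ ╶─┴─┬─┘ ├─┘ ┌─╴ └─┘ │ ├───┐ │
│     │   │   │       │ │   │ │
├─┬─╴ │ ╶─┤ ╶─┴─┬───┬─┘ │ ╷ ╵ │
│ │   │   │     │   │   │ │   │
│ ╵ ╶─┴─╴ └───┐ ╵ ╷ │ ╷ │ └─┬─┤
│             │   │ │B│ │   │ │
│ ┌───┐ ┌─────┴───┘ │ └─┼─╴ │ │
│ │   │ │           │x  │   │ │
├─┘ ╷ ├─┘ ┌─────┬───┘ ╷ │ ┌─┘ │
│   │ │   │     │    A│ │ │   │
│ ╶─┤ ╵ ┌─┤ ╶─┐ ╵ ┌─┬─┘ │ │ ╷ │
│   │   │ │   │   │ │   │ │ │ │
├───┴───┘ └─╴ └───┘ │ ╶─┘ └─┘ │
│                   │         │
└───────────────────┴─────────┘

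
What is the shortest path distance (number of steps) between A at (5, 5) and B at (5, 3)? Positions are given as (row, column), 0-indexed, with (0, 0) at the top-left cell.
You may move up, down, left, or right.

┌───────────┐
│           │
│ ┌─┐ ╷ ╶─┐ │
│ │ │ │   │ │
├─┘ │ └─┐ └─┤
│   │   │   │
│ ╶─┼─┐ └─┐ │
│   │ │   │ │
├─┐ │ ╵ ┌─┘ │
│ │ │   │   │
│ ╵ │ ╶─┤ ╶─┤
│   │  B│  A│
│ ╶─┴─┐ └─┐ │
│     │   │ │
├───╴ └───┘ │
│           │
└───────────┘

Finding path from (5, 5) to (5, 3):
Path: (5,5) → (5,4) → (4,4) → (4,5) → (3,5) → (2,5) → (2,4) → (1,4) → (1,3) → (0,3) → (0,2) → (1,2) → (2,2) → (2,3) → (3,3) → (4,3) → (4,2) → (5,2) → (5,3)
Distance: 18 steps

Solution:

┌───────────┐
│    ↓ ↰    │
│ ┌─┐ ╷ ╶─┐ │
│ │ │↓│↑ ↰│ │
├─┘ │ └─┐ └─┤
│   │↳ ↓│↑ ↰│
│ ╶─┼─┐ └─┐ │
│   │ │↓  │↑│
├─┐ │ ╵ ┌─┘ │
│ │ │↓ ↲│↱ ↑│
│ ╵ │ ╶─┤ ╶─┤
│   │↳ B│↑ A│
│ ╶─┴─┐ └─┐ │
│     │   │ │
├───╴ └───┘ │
│           │
└───────────┘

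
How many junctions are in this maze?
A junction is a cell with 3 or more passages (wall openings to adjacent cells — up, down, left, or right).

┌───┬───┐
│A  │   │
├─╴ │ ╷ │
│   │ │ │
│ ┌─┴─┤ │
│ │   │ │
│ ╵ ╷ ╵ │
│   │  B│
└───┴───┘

Checking each cell for number of passages:

Junctions found (3+ passages):
Total junctions: 0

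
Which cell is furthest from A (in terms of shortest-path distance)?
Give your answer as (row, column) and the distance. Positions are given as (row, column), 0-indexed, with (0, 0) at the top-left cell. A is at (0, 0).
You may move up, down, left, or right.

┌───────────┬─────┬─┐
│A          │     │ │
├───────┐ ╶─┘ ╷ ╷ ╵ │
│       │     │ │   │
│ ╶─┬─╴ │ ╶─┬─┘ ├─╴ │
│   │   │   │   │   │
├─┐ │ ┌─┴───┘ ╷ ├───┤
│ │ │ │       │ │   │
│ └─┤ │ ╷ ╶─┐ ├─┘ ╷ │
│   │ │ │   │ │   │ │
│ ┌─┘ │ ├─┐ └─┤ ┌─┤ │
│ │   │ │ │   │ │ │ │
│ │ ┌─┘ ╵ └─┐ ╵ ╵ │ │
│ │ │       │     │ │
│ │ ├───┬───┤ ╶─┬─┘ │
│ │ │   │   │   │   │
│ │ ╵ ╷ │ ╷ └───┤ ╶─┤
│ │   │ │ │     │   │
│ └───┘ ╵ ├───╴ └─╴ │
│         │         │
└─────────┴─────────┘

Computing BFS distances from A to all cells:
Furthest cell: (3, 1)
Distance: 64 steps

Path from A to the furthest cell:

┌───────────┬─────┬─┐
│A → → → ↓  │↱ ↓  │ │
├───────┐ ╶─┘ ╷ ╷ ╵ │
│↓ ← ← ↰│↳ → ↑│↓│   │
│ ╶─┬─╴ │ ╶─┬─┘ ├─╴ │
│↳ ↓│↱ ↑│   │↓ ↲│   │
├─┐ │ ┌─┴───┘ ╷ ├───┤
│ │B│↑│  ↓ ← ↲│ │↱ ↓│
│ └─┤ │ ╷ ╶─┐ ├─┘ ╷ │
│   │↑│ │↳ ↓│ │↱ ↑│↓│
│ ┌─┘ │ ├─┐ └─┤ ┌─┤ │
│ │↱ ↑│ │ │↳ ↓│↑│ │↓│
│ │ ┌─┘ ╵ └─┐ ╵ ╵ │ │
│ │↑│       │↳ ↑  │↓│
│ │ ├───┬───┤ ╶─┬─┘ │
│ │↑│↓ ↰│↓ ↰│   │↓ ↲│
│ │ ╵ ╷ │ ╷ └───┤ ╶─┤
│ │↑ ↲│↑│↓│↑ ← ↰│↳ ↓│
│ └───┘ ╵ ├───╴ └─╴ │
│      ↑ ↲│    ↑ ← ↲│
└─────────┴─────────┘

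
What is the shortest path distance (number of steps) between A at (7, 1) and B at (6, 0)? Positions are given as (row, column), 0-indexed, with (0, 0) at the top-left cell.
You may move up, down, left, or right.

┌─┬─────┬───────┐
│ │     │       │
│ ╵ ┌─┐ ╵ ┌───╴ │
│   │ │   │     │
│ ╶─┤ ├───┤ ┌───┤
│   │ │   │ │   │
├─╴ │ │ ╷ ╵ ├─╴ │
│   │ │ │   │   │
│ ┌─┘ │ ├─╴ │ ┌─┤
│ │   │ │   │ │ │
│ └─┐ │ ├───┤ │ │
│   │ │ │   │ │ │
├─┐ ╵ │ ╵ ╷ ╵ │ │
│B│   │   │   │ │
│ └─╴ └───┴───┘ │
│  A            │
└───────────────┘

Finding path from (7, 1) to (6, 0):
Path: (7,1) → (7,0) → (6,0)
Distance: 2 steps

Solution:

┌─┬─────┬───────┐
│ │     │       │
│ ╵ ┌─┐ ╵ ┌───╴ │
│   │ │   │     │
│ ╶─┤ ├───┤ ┌───┤
│   │ │   │ │   │
├─╴ │ │ ╷ ╵ ├─╴ │
│   │ │ │   │   │
│ ┌─┘ │ ├─╴ │ ┌─┤
│ │   │ │   │ │ │
│ └─┐ │ ├───┤ │ │
│   │ │ │   │ │ │
├─┐ ╵ │ ╵ ╷ ╵ │ │
│B│   │   │   │ │
│ └─╴ └───┴───┘ │
│↑ A            │
└───────────────┘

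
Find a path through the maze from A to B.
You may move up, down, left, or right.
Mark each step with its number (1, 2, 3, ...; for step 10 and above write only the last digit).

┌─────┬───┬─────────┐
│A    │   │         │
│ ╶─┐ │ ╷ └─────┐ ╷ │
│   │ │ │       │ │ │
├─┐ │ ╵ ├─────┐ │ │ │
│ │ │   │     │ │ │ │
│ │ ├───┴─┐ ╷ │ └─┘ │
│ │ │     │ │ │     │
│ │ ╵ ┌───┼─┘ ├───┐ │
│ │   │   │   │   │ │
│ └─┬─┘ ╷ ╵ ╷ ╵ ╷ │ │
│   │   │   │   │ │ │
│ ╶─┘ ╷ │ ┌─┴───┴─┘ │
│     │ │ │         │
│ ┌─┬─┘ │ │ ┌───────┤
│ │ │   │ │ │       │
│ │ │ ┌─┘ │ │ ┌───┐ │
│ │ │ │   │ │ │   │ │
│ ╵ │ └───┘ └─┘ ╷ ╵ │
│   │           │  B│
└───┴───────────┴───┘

Finding the shortest path through the maze:
Path length: 32 steps
Directions: right → right → down → down → right → up → up → right → down → right → right → right → down → down → right → right → down → down → down → left → left → left → left → down → down → down → right → right → up → right → down → right

Solution:

┌─────┬───┬─────────┐
│A 1 2│7 8│         │
│ ╶─┐ │ ╷ └─────┐ ╷ │
│   │3│6│9 0 1 2│ │ │
├─┐ │ ╵ ├─────┐ │ │ │
│ │ │4 5│     │3│ │ │
│ │ ├───┴─┐ ╷ │ └─┘ │
│ │ │     │ │ │4 5 6│
│ │ ╵ ┌───┼─┘ ├───┐ │
│ │   │   │   │   │7│
│ └─┬─┘ ╷ ╵ ╷ ╵ ╷ │ │
│   │   │   │   │ │8│
│ ╶─┘ ╷ │ ┌─┴───┴─┘ │
│     │ │ │3 2 1 0 9│
│ ┌─┬─┘ │ │ ┌───────┤
│ │ │   │ │4│       │
│ │ │ ┌─┘ │ │ ┌───┐ │
│ │ │ │   │5│ │9 0│ │
│ ╵ │ └───┘ └─┘ ╷ ╵ │
│   │      6 7 8│1 B│
└───┴───────────┴───┘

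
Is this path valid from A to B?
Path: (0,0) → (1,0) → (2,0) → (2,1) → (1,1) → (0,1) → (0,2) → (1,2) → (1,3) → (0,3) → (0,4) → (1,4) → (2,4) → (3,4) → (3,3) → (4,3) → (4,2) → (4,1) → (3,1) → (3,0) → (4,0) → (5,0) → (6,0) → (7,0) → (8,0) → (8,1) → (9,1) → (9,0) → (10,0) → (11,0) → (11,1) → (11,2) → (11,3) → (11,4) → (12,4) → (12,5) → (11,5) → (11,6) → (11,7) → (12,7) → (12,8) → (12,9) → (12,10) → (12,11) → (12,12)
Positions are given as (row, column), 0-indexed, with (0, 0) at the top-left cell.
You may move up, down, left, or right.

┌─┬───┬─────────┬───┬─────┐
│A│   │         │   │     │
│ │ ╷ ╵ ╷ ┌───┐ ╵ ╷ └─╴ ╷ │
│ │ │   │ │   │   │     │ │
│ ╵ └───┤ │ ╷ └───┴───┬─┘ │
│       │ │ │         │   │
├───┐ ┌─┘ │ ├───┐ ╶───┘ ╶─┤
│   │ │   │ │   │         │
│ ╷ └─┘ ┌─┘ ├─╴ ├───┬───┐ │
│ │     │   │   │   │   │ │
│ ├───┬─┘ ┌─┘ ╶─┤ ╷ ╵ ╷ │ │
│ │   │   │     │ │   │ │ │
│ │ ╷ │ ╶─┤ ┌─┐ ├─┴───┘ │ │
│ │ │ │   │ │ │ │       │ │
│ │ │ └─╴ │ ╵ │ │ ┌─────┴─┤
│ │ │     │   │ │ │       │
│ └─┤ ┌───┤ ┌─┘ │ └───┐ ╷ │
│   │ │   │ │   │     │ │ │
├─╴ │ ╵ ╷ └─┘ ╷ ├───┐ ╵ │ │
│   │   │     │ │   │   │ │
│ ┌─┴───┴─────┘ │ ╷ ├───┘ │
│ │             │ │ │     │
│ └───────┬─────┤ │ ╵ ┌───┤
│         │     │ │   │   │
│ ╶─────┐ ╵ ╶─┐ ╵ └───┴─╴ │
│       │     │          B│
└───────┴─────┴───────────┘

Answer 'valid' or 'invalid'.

Checking path validity:
Result: All consecutive moves are passable.

valid

Correct solution:

┌─┬───┬─────────┬───┬─────┐
│A│↱ ↓│↱ ↓      │   │     │
│ │ ╷ ╵ ╷ ┌───┐ ╵ ╷ └─╴ ╷ │
│↓│↑│↳ ↑│↓│   │   │     │ │
│ ╵ └───┤ │ ╷ └───┴───┬─┘ │
│↳ ↑    │↓│ │         │   │
├───┐ ┌─┘ │ ├───┐ ╶───┘ ╶─┤
│↓ ↰│ │↓ ↲│ │   │         │
│ ╷ └─┘ ┌─┘ ├─╴ ├───┬───┐ │
│↓│↑ ← ↲│   │   │   │   │ │
│ ├───┬─┘ ┌─┘ ╶─┤ ╷ ╵ ╷ │ │
│↓│   │   │     │ │   │ │ │
│ │ ╷ │ ╶─┤ ┌─┐ ├─┴───┘ │ │
│↓│ │ │   │ │ │ │       │ │
│ │ │ └─╴ │ ╵ │ │ ┌─────┴─┤
│↓│ │     │   │ │ │       │
│ └─┤ ┌───┤ ┌─┘ │ └───┐ ╷ │
│↳ ↓│ │   │ │   │     │ │ │
├─╴ │ ╵ ╷ └─┘ ╷ ├───┐ ╵ │ │
│↓ ↲│   │     │ │   │   │ │
│ ┌─┴───┴─────┘ │ ╷ ├───┘ │
│↓│             │ │ │     │
│ └───────┬─────┤ │ ╵ ┌───┤
│↳ → → → ↓│↱ → ↓│ │   │   │
│ ╶─────┐ ╵ ╶─┐ ╵ └───┴─╴ │
│       │↳ ↑  │↳ → → → → B│
└───────┴─────┴───────────┘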